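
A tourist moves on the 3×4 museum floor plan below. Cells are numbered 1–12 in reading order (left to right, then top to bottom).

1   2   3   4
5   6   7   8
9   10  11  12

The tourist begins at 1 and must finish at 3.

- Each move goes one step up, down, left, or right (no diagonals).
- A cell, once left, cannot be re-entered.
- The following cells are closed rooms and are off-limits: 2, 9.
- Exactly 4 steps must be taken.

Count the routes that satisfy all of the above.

Need simple routes of exactly 4 moves from 1 to 3 (Manhattan distance 2, so 1 moves are spent on a detour and 1 undoing it).
Enumerating: 1 5 6 7 3.
That gives 1 route.

1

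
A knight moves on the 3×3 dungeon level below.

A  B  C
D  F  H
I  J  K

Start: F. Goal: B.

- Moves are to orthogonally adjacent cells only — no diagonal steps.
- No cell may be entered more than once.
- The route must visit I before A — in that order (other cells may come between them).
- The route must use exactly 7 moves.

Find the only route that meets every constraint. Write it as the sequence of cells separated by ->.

The waypoints must appear in the order I, A, with no cell reused.
Route from F: right 1 to H, down 1 to K, left 2 to I, up 2 to A, right 1 to B — 7 moves in all.
Check: order respected (I at step 4, A at step 6); 7 moves as required.

F -> H -> K -> J -> I -> D -> A -> B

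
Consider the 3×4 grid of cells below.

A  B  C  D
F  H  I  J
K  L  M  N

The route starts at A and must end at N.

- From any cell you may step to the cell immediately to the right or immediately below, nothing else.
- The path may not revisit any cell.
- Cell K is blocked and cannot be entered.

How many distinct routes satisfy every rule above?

9

A right/down-only route from A to N makes exactly 2 down-moves and 3 right-moves in some order.
With no other constraints that would be C(5,2) = 10 routes.
Subtract routes through each blocked cell (inclusion–exclusion for overlaps): − through K: 1 → 9.
That gives 9 routes.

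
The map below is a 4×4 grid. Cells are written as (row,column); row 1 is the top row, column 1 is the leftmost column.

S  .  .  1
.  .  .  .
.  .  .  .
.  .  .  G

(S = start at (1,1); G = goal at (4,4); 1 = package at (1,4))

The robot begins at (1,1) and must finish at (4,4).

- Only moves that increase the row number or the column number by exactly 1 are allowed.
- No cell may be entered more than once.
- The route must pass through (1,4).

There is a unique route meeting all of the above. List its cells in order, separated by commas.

(1,1), (1,2), (1,3), (1,4), (2,4), (3,4), (4,4)

Moves only go right or down, so the column and row indices never decrease.
Route from (1,1): right 3 to (1,4), down 3 to (4,4) — 6 moves in all.
Check: all required cells visited.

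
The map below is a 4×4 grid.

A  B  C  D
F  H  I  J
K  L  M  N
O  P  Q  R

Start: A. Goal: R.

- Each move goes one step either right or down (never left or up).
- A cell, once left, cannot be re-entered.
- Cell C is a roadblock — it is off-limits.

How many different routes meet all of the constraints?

A right/down-only route from A to R makes exactly 3 down-moves and 3 right-moves in some order.
With no other constraints that would be C(6,3) = 20 routes.
Subtract routes through each blocked cell (inclusion–exclusion for overlaps): − through C: 4 → 16.
That gives 16 routes.

16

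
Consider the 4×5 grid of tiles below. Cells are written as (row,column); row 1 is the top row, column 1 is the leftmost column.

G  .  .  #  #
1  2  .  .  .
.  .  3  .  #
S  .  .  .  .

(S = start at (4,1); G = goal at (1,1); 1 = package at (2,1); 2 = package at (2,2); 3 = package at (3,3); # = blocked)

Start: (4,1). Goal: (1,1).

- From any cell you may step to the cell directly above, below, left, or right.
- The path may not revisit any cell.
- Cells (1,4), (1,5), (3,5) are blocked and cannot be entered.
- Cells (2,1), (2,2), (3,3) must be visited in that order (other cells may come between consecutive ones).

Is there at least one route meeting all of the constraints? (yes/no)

One route that works: (4,1) → (3,1) → (2,1) → (2,2) → (3,2) → (3,3) → (2,3) → (1,3) → (1,2) → (1,1).

yes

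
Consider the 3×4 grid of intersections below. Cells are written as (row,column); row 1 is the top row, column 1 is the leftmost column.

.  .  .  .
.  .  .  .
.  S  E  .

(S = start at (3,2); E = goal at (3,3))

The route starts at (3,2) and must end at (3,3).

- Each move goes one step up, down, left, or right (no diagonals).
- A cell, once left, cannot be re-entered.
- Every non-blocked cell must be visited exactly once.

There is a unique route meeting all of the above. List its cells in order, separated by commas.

Need to visit all 12 open cells exactly once, starting at (3,2) and ending at (3,3).
Cell (1,1) has only two open neighbours ((2,1) and (1,2)), so the path must pass straight through it: one of those is the cell it's entered from and the other is where it exits.
Route from (3,2): left to (3,1), 2× up (reaching (1,1)), right to (1,2), down to (2,2), right to (2,3), up to (1,3), right to (1,4), 2× down (reaching (3,4)), left to (3,3) — 11 moves in all.
Check: all 12 open cells covered.

(3,2), (3,1), (2,1), (1,1), (1,2), (2,2), (2,3), (1,3), (1,4), (2,4), (3,4), (3,3)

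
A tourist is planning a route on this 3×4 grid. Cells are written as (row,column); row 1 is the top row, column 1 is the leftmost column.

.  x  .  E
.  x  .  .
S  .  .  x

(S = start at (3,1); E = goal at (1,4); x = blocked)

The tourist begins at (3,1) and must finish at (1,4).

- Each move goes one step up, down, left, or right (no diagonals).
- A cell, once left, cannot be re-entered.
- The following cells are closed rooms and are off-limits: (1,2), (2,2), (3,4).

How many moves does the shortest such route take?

The Manhattan distance from (3,1) to (1,4) is |3−1| + |1−4| = 5, so at least 5 moves are needed.
A route of 5 moves achieves this: (3,1) → (3,2) → (3,3) → (2,3) → (1,3) → (1,4).
Since 5 matches the lower bound, it is optimal.

5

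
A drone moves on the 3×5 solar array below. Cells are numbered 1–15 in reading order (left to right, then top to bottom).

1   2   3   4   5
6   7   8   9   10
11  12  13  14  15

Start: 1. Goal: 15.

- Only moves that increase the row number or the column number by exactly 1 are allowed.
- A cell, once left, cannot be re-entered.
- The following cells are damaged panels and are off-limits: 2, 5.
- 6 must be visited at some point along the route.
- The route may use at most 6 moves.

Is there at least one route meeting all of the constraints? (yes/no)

yes

One route that works: 1 → 6 → 11 → 12 → 13 → 14 → 15.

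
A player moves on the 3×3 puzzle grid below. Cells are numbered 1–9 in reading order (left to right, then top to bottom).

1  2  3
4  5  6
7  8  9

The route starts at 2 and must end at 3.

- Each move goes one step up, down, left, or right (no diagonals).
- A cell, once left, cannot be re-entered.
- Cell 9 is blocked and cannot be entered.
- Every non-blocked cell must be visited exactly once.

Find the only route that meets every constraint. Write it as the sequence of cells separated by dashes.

2 - 1 - 4 - 7 - 8 - 5 - 6 - 3

Need to visit all 8 open cells exactly once, starting at 2 and ending at 3.
Route from 2: left 1 to 1, down 2 to 7, right 1 to 8, up 1 to 5, right 1 to 6, up 1 to 3 — 7 moves in all.
Check: all 8 open cells covered.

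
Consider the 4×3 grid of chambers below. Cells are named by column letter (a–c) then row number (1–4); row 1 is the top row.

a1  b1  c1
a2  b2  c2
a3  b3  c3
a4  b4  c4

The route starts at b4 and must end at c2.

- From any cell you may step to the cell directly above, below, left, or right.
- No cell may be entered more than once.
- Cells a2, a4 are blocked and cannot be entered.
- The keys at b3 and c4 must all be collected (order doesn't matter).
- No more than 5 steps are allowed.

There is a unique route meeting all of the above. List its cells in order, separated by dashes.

The budget equals the shortest possible length, so every move has to be on a shortest route through the required cells.
Route from b4: right to c4, up to c3, left to b3, up to b2, right to c2 — 5 moves in all.
Check: all required cells visited; 5 ≤ 5 moves.

b4 - c4 - c3 - b3 - b2 - c2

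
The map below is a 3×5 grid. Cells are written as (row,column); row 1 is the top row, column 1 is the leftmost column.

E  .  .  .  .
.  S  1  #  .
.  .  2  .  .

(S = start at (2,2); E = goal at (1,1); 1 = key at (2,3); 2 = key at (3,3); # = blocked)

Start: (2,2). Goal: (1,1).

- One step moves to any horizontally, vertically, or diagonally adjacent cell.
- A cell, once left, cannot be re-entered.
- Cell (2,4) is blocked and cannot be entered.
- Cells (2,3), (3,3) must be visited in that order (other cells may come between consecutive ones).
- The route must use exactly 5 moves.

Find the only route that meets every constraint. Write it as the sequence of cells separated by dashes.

The waypoints must appear in the order (2,3), (3,3), with no cell reused.
Route from (2,2): right to (2,3), down to (3,3), left to (3,2), up-left to (2,1), up to (1,1) — 5 moves in all.
Check: order respected (1 at step 1, 2 at step 2); 5 moves as required.

(2,2) - (2,3) - (3,3) - (3,2) - (2,1) - (1,1)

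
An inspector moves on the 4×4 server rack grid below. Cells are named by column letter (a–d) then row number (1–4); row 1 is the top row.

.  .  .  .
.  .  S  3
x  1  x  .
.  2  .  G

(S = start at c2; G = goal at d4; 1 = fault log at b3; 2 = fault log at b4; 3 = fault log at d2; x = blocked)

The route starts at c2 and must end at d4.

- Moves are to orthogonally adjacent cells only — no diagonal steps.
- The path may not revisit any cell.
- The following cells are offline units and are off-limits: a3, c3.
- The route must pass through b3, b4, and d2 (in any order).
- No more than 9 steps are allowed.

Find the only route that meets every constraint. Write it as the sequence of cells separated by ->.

c2 -> d2 -> d1 -> c1 -> b1 -> b2 -> b3 -> b4 -> c4 -> d4

The 9-move cap with required stops at b3, b4, d2 leaves no slack for detours.
Route from c2: right 1 to d2, up 1 to d1, left 2 to b1, down 3 to b4, right 2 to d4 — 9 moves in all.
Check: all required cells visited; 9 ≤ 9 moves.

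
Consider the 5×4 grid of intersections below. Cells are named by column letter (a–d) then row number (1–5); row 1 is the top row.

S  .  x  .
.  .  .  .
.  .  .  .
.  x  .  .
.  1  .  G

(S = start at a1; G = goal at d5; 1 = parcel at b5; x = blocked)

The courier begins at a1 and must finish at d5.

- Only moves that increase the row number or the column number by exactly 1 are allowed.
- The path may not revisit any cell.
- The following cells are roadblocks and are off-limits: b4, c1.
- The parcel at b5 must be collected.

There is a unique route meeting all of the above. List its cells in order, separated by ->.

Moves only go right or down, so the column and row indices never decrease.
Route from a1: down 4 to a5, right 3 to d5 — 7 moves in all.
Check: all required cells visited.

a1 -> a2 -> a3 -> a4 -> a5 -> b5 -> c5 -> d5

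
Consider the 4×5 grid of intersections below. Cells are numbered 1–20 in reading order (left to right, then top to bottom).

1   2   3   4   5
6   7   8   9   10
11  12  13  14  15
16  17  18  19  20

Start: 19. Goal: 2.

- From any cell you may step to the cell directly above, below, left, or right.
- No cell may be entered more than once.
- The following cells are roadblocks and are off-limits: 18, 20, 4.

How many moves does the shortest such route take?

The Manhattan distance from 19 to 2 is |4−1| + |4−2| = 5, so at least 5 moves are needed.
A route of 5 moves achieves this: 19 → 14 → 9 → 8 → 3 → 2.
Since 5 matches the lower bound, it is optimal.

5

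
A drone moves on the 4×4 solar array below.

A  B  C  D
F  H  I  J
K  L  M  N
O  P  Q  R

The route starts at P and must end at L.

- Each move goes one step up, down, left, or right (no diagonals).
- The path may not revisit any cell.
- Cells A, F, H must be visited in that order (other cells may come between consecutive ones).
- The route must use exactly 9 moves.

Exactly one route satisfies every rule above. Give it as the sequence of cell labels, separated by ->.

The waypoints must appear in the order A, F, H, with no cell reused.
Route from P: right to Q, 3× up (reaching C), 2× left (reaching A), down to F, right to H, down to L — 9 moves in all.
Check: order respected (A at step 6, F at step 7, H at step 8); 9 moves as required.

P -> Q -> M -> I -> C -> B -> A -> F -> H -> L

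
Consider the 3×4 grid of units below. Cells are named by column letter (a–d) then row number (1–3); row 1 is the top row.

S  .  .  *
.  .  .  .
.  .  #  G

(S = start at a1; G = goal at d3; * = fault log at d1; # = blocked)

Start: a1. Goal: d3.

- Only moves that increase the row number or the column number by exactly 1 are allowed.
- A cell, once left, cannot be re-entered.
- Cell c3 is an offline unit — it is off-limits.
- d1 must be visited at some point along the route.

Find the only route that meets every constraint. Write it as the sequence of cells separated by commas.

Moves only go right or down, so the column and row indices never decrease.
Route from a1: 3× right (reaching d1), 2× down (reaching d3) — 5 moves in all.
Check: all required cells visited.

a1, b1, c1, d1, d2, d3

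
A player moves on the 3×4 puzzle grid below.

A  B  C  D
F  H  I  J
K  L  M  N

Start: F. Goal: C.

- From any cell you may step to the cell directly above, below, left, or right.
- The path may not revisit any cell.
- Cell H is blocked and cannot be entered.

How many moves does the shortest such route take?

3

The Manhattan distance from F to C is |2−1| + |1−3| = 3, so at least 3 moves are needed.
A route of 3 moves achieves this: F → A → B → C.
Since 3 matches the lower bound, it is optimal.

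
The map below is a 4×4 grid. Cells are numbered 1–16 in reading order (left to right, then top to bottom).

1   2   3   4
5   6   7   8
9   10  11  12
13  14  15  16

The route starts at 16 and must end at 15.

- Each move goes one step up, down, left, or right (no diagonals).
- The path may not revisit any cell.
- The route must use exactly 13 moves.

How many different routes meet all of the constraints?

Need simple routes of exactly 13 moves from 16 to 15 (Manhattan distance 1, so 6 moves are spent on a detour and 6 undoing it).
Branch systematically from the start, pruning whenever the remaining move budget drops below the Manhattan distance to 15 or differs from it in parity. Every completion starts via 12: 24 (no valid completion starts via 15).
That gives 24 routes.

24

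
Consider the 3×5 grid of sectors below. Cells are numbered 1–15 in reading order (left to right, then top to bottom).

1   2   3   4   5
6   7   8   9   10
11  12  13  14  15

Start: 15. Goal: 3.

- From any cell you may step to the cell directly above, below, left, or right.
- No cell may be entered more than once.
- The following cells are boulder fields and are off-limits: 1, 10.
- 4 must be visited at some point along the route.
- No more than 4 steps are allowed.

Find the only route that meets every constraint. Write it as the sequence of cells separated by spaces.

The budget equals the shortest possible length, so every move has to be on a shortest route through the required cells.
Route from 15: left 1 to 14, up 2 to 4, left 1 to 3 — 4 moves in all.
Check: all required cells visited; 4 ≤ 4 moves.

15 14 9 4 3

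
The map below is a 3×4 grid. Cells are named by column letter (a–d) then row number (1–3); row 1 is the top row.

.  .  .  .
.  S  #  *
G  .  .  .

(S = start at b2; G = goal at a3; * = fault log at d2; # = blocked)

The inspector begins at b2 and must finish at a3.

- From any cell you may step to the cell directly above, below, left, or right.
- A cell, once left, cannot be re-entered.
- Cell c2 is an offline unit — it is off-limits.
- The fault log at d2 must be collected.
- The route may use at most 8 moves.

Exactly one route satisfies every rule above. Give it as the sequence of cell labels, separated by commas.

b2, b1, c1, d1, d2, d3, c3, b3, a3

The 8-move cap with required stops at d2 leaves no slack for detours.
Route from b2: up 1 to b1, right 2 to d1, down 2 to d3, left 3 to a3 — 8 moves in all.
Check: all required cells visited; 8 ≤ 8 moves.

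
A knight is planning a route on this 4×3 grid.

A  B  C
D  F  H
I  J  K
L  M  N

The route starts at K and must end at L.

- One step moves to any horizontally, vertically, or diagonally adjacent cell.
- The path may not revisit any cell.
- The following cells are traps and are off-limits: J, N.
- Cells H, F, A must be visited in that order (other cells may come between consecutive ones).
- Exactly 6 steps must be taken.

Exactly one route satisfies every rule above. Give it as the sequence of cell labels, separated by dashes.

The waypoints must appear in the order H, F, A, with no cell reused.
Route from K: up to H, left to F, up-left to A, 3× down (reaching L) — 6 moves in all.
Check: order respected (H at step 1, F at step 2, A at step 3); 6 moves as required.

K - H - F - A - D - I - L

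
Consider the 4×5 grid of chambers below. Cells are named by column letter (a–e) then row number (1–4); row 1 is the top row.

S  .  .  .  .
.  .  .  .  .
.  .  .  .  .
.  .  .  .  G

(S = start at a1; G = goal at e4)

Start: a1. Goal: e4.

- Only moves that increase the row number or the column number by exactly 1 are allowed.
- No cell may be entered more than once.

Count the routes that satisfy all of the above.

A right/down-only route from a1 to e4 makes exactly 3 down-moves and 4 right-moves in some order.
With no other constraints that would be C(7,3) = 35 routes.
That gives 35 routes.

35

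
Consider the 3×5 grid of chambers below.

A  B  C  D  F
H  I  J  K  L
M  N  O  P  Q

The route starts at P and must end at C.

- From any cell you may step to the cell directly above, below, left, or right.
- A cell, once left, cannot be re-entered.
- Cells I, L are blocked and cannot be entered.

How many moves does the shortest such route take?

3

The Manhattan distance from P to C is |3−1| + |4−3| = 3, so at least 3 moves are needed.
A route of 3 moves achieves this: P → K → D → C.
Since 3 matches the lower bound, it is optimal.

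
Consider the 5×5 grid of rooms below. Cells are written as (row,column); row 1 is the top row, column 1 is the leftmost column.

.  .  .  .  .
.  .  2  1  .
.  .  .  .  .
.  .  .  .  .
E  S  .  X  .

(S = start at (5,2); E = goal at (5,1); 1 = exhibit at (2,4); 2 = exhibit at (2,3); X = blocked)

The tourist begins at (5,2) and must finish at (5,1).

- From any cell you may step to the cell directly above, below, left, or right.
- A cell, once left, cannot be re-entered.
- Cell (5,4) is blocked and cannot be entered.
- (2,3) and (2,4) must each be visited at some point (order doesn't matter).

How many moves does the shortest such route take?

11

Any route passes through (2,3) and (2,4) in some order between (5,2) and (5,1). Summing Manhattan distances along each leg and taking the cheapest ordering ((5,2) → (2,4) → (2,3) → (5,1)) gives a lower bound of 5 + 1 + 5 = 11 moves.
A route of 11 moves achieves this: (5,2) → (4,2) → (3,2) → (3,3) → (3,4) → (2,4) → (2,3) → (2,2) → (2,1) → (3,1) → (4,1) → (5,1).
Since 11 matches the lower bound, it is optimal.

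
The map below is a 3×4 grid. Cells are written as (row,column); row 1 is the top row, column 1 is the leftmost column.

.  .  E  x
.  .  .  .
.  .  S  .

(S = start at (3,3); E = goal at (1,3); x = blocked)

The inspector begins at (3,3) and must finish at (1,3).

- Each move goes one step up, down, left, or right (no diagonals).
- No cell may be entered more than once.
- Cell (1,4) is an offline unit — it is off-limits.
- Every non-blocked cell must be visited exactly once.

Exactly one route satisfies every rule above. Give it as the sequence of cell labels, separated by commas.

(3,3), (3,4), (2,4), (2,3), (2,2), (3,2), (3,1), (2,1), (1,1), (1,2), (1,3)

Need to visit all 11 open cells exactly once, starting at (3,3) and ending at (1,3).
Cell (3,4) has only two open neighbours ((2,4) and (3,3)), so the path must pass straight through it: one of those is the cell it's entered from and the other is where it exits.
Route from (3,3): right to (3,4), up to (2,4), 2× left (reaching (2,2)), down to (3,2), left to (3,1), 2× up (reaching (1,1)), 2× right (reaching (1,3)) — 10 moves in all.
Check: all 11 open cells covered.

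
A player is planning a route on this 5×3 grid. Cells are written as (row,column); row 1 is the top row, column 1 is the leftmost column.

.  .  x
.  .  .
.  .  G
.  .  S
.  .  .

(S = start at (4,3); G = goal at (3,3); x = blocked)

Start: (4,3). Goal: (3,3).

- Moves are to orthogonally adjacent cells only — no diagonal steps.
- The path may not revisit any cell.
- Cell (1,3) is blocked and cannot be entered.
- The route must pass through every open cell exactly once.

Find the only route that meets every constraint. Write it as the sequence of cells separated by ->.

Need to visit all 14 open cells exactly once, starting at (4,3) and ending at (3,3).
Cell (5,3) has only two open neighbours ((4,3) and (5,2)), so the path must pass straight through it: one of those is the cell it's entered from and the other is where it exits.
Route from (4,3): down 1 to (5,3), left 2 to (5,1), up 1 to (4,1), right 1 to (4,2), up 1 to (3,2), left 1 to (3,1), up 2 to (1,1), right 1 to (1,2), down 1 to (2,2), right 1 to (2,3), down 1 to (3,3) — 13 moves in all.
Check: all 14 open cells covered.

(4,3) -> (5,3) -> (5,2) -> (5,1) -> (4,1) -> (4,2) -> (3,2) -> (3,1) -> (2,1) -> (1,1) -> (1,2) -> (2,2) -> (2,3) -> (3,3)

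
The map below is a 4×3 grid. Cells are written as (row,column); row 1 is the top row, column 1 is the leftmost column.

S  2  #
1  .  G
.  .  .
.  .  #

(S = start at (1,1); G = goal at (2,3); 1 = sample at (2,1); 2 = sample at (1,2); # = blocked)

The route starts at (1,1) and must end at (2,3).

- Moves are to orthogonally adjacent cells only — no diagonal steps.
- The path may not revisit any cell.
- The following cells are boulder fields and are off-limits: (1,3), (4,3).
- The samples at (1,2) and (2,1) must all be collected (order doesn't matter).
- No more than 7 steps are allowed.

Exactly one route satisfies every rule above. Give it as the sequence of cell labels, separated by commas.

The 7-move cap with required stops at (1,2), (2,1) leaves no slack for detours.
Route from (1,1): right 1 to (1,2), down 1 to (2,2), left 1 to (2,1), down 1 to (3,1), right 2 to (3,3), up 1 to (2,3) — 7 moves in all.
Check: all required cells visited; 7 ≤ 7 moves.

(1,1), (1,2), (2,2), (2,1), (3,1), (3,2), (3,3), (2,3)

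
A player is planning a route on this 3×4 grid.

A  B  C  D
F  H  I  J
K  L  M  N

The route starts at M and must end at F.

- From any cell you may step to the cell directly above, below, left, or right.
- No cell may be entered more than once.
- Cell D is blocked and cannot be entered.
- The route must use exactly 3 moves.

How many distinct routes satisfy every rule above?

Need simple routes of exactly 3 moves from M to F (Manhattan distance 3, so 0 moves are spent on a detour and 0 undoing it).
Enumerating: M I H F | M L H F | M L K F.
That gives 3 routes.

3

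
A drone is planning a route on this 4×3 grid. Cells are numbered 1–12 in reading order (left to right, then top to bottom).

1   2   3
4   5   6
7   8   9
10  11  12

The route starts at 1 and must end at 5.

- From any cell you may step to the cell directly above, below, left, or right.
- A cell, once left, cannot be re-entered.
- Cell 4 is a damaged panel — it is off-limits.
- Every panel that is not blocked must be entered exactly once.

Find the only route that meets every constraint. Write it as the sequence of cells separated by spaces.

Need to visit all 11 open cells exactly once, starting at 1 and ending at 5.
Cell 7 has only two open neighbours (10 and 8), so the path must pass straight through it: one of those is the cell it's entered from and the other is where it exits.
Route from 1: 2× right (reaching 3), 3× down (reaching 12), 2× left (reaching 10), up to 7, right to 8, up to 5 — 10 moves in all.
Check: all 11 open cells covered.

1 2 3 6 9 12 11 10 7 8 5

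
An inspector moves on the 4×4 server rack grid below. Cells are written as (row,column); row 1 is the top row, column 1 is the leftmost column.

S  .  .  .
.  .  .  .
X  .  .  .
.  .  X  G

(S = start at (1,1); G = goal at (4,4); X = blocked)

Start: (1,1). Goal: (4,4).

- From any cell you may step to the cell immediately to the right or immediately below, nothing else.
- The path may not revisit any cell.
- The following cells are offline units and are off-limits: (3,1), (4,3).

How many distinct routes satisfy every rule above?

A right/down-only route from (1,1) to (4,4) makes exactly 3 down-moves and 3 right-moves in some order.
With no other constraints that would be C(6,3) = 20 routes.
Subtract routes through each blocked cell (inclusion–exclusion for overlaps): − through (3,1): 4 − through (4,3): 10 + through (3,1)&(4,3): 3 → 9.
That gives 9 routes.

9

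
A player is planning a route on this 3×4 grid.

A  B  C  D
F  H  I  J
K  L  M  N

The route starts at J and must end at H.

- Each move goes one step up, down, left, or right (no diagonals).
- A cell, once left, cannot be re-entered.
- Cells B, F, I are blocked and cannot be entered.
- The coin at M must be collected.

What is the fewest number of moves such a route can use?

4

Any route passes through M somewhere between J and H. Summing Manhattan distances along the two legs (J → M → H) gives a lower bound of 2 + 2 = 4 moves.
A route of 4 moves achieves this: J → N → M → L → H.
Since 4 matches the lower bound, it is optimal.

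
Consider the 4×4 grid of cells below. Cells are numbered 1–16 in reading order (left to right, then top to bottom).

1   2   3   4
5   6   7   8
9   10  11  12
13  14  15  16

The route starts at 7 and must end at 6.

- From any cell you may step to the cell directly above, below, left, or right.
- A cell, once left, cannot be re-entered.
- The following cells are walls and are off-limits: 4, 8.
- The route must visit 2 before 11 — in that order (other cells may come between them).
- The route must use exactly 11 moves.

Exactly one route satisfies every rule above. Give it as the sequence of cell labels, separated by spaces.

The waypoints must appear in the order 2, 11, with no cell reused.
Route from 7: up to 3, 2× left (reaching 1), 3× down (reaching 13), 2× right (reaching 15), up to 11, left to 10, up to 6 — 11 moves in all.
Check: order respected (2 at step 2, 11 at step 9); 11 moves as required.

7 3 2 1 5 9 13 14 15 11 10 6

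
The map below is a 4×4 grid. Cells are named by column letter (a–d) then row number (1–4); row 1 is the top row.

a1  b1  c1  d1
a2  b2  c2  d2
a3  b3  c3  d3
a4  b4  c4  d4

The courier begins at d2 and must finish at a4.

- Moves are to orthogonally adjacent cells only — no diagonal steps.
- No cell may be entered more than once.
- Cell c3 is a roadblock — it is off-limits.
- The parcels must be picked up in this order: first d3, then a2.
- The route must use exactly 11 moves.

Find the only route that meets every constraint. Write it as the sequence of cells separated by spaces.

d2 d3 d4 c4 b4 b3 b2 b1 a1 a2 a3 a4

The waypoints must appear in the order d3, a2, with no cell reused.
Route from d2: 2× down (reaching d4), 2× left (reaching b4), 3× up (reaching b1), left to a1, 3× down (reaching a4) — 11 moves in all.
Check: order respected (d3 at step 1, a2 at step 9); 11 moves as required.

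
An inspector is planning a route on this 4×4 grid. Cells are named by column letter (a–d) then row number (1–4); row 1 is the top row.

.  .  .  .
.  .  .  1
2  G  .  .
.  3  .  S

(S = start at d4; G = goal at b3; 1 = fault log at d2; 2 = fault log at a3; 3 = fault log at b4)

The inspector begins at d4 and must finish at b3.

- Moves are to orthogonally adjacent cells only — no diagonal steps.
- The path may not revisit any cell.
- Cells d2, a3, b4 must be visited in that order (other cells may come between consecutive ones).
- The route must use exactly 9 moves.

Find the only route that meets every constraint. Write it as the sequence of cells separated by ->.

The waypoints must appear in the order d2, a3, b4, with no cell reused.
Route from d4: 2× up (reaching d2), 3× left (reaching a2), 2× down (reaching a4), right to b4, up to b3 — 9 moves in all.
Check: order respected (1 at step 2, 2 at step 6, 3 at step 8); 9 moves as required.

d4 -> d3 -> d2 -> c2 -> b2 -> a2 -> a3 -> a4 -> b4 -> b3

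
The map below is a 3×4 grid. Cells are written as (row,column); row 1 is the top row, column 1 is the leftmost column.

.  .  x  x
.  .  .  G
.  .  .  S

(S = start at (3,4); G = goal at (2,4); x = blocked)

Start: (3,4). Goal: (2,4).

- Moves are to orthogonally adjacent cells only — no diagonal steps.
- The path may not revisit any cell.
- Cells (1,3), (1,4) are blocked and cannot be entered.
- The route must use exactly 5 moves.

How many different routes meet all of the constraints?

Need simple routes of exactly 5 moves from (3,4) to (2,4) (Manhattan distance 1, so 2 moves are spent on a detour and 2 undoing it).
Enumerating: (3,4) (3,3) (3,2) (2,2) (2,3) (2,4).
That gives 1 route.

1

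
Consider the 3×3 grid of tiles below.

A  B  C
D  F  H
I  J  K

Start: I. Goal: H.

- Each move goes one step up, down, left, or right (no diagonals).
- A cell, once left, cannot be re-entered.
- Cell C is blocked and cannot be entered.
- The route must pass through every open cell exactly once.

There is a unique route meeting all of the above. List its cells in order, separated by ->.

Need to visit all 8 open cells exactly once, starting at I and ending at H.
Cell A has only two open neighbours (D and B), so the path must pass straight through it: one of those is the cell it's entered from and the other is where it exits.
Route from I: 2× up (reaching A), right to B, 2× down (reaching J), right to K, up to H — 7 moves in all.
Check: all 8 open cells covered.

I -> D -> A -> B -> F -> J -> K -> H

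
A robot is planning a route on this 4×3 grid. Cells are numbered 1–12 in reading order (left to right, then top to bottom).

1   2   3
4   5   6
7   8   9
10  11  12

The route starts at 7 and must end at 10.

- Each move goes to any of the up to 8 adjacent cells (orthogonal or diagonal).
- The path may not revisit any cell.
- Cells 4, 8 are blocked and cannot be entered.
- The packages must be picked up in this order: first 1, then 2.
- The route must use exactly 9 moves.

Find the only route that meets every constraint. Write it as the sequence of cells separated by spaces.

7 5 1 2 3 6 9 12 11 10

The waypoints must appear in the order 1, 2, with no cell reused.
Route from 7: up-right 1 to 5, up-left 1 to 1, right 2 to 3, down 3 to 12, left 2 to 10 — 9 moves in all.
Check: order respected (1 at step 2, 2 at step 3); 9 moves as required.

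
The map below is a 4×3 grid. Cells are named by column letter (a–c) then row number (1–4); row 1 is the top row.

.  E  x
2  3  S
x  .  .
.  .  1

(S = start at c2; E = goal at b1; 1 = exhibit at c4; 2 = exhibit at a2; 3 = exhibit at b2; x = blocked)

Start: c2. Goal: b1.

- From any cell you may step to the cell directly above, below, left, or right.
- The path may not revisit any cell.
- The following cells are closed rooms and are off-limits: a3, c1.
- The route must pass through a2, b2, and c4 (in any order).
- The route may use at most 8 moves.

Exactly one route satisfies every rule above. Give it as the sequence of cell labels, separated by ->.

The budget equals the shortest possible length, so every move has to be on a shortest route through the required cells.
Route from c2: down 2 to c4, left 1 to b4, up 2 to b2, left 1 to a2, up 1 to a1, right 1 to b1 — 8 moves in all.
Check: all required cells visited; 8 ≤ 8 moves.

c2 -> c3 -> c4 -> b4 -> b3 -> b2 -> a2 -> a1 -> b1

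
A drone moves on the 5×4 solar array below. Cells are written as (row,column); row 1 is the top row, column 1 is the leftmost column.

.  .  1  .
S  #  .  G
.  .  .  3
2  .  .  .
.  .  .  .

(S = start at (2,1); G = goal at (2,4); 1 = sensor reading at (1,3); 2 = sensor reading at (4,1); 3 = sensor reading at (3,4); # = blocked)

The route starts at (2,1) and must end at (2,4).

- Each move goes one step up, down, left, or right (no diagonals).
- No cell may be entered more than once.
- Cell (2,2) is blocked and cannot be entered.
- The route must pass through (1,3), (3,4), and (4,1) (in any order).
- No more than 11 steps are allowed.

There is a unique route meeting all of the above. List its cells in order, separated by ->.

The 11-move cap with required stops at (1,3), (3,4), (4,1) leaves no slack for detours.
Route from (2,1): down 2 to (4,1), right 3 to (4,4), up 1 to (3,4), left 1 to (3,3), up 2 to (1,3), right 1 to (1,4), down 1 to (2,4) — 11 moves in all.
Check: all required cells visited; 11 ≤ 11 moves.

(2,1) -> (3,1) -> (4,1) -> (4,2) -> (4,3) -> (4,4) -> (3,4) -> (3,3) -> (2,3) -> (1,3) -> (1,4) -> (2,4)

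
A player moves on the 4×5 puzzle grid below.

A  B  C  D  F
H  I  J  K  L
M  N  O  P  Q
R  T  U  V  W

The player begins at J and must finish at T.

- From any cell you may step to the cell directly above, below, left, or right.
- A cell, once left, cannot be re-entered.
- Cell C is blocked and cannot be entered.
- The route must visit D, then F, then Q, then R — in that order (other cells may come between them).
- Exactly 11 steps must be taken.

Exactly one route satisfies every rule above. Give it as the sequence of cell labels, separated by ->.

The waypoints must appear in the order D, F, Q, R, with no cell reused.
Route from J: right 1 to K, up 1 to D, right 1 to F, down 2 to Q, left 4 to M, down 1 to R, right 1 to T — 11 moves in all.
Check: order respected (D at step 2, F at step 3, Q at step 5, R at step 10); 11 moves as required.

J -> K -> D -> F -> L -> Q -> P -> O -> N -> M -> R -> T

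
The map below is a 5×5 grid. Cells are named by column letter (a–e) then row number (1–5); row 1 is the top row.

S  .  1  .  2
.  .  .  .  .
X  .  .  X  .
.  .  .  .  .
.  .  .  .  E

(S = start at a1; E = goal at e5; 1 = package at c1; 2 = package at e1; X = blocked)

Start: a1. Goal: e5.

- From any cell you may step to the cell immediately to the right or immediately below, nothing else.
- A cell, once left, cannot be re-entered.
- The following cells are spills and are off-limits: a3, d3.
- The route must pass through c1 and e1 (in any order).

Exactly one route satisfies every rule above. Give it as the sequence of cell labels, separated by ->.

Moves only go right or down, so the column and row indices never decrease.
Route from a1: right 4 to e1, down 4 to e5 — 8 moves in all.
Check: all required cells visited.

a1 -> b1 -> c1 -> d1 -> e1 -> e2 -> e3 -> e4 -> e5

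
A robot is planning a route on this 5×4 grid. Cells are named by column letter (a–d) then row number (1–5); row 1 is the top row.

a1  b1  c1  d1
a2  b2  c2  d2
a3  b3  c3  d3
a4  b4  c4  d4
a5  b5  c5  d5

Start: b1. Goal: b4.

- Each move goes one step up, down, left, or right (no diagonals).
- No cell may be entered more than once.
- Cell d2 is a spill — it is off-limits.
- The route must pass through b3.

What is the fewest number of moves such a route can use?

Any route passes through b3 somewhere between b1 and b4. Summing Manhattan distances along the two legs (b1 → b3 → b4) gives a lower bound of 2 + 1 = 3 moves.
A route of 3 moves achieves this: b1 → b2 → b3 → b4.
Since 3 matches the lower bound, it is optimal.

3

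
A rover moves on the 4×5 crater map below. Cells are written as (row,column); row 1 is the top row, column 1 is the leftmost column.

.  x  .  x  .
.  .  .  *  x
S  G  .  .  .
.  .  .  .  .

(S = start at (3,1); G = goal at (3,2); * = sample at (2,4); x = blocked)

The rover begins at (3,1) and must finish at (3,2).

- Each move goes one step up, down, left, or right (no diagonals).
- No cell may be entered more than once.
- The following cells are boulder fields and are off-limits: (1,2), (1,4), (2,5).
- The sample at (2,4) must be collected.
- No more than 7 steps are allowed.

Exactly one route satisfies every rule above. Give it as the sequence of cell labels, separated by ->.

(3,1) -> (2,1) -> (2,2) -> (2,3) -> (2,4) -> (3,4) -> (3,3) -> (3,2)

Any route must reach (2,4) and still end at (3,2) within 7 moves, so the order of the required stops is forced.
Route from (3,1): up 1 to (2,1), right 3 to (2,4), down 1 to (3,4), left 2 to (3,2) — 7 moves in all.
Check: all required cells visited; 7 ≤ 7 moves.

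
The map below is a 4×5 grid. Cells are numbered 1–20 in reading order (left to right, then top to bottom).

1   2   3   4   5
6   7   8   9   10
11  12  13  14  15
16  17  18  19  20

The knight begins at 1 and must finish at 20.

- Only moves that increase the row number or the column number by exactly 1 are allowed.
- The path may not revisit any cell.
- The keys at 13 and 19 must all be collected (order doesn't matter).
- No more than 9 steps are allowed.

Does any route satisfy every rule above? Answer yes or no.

One route that works: 1 → 6 → 11 → 12 → 13 → 18 → 19 → 20.

yes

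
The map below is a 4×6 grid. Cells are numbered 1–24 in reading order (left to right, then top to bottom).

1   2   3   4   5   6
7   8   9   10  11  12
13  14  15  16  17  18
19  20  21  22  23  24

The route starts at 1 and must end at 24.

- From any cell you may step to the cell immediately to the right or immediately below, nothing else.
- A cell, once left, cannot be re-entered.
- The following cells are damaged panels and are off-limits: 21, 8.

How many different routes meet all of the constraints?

22

A right/down-only route from 1 to 24 makes exactly 3 down-moves and 5 right-moves in some order.
With no other constraints that would be C(8,3) = 56 routes.
Subtract routes through each blocked cell (inclusion–exclusion for overlaps): − through 8: 30 − through 21: 10 + through 8&21: 6 → 22.
That gives 22 routes.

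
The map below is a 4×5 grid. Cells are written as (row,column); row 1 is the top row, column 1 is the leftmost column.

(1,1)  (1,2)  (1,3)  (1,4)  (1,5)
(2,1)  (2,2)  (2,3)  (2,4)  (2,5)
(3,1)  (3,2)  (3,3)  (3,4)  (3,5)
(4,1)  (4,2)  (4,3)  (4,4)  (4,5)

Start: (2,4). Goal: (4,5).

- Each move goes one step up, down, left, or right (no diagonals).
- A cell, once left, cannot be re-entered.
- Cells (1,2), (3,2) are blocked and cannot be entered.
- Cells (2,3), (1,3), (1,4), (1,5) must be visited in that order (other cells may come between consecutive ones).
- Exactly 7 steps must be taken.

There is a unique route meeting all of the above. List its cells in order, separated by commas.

The waypoints must appear in the order (2,3), (1,3), (1,4), (1,5), with no cell reused.
Route from (2,4): left 1 to (2,3), up 1 to (1,3), right 2 to (1,5), down 3 to (4,5) — 7 moves in all.
Check: order respected ((2,3) at step 1, (1,3) at step 2, (1,4) at step 3, (1,5) at step 4); 7 moves as required.

(2,4), (2,3), (1,3), (1,4), (1,5), (2,5), (3,5), (4,5)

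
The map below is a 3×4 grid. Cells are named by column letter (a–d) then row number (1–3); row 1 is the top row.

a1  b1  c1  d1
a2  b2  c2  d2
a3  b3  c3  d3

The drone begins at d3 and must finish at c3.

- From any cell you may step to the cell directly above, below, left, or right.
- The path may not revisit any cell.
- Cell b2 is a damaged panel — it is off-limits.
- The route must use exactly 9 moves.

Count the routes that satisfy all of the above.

Need simple routes of exactly 9 moves from d3 to c3 (Manhattan distance 1, so 4 moves are spent on a detour and 4 undoing it).
Enumerating: d3 d2 d1 c1 b1 a1 a2 a3 b3 c3 | d3 d2 c2 c1 b1 a1 a2 a3 b3 c3.
That gives 2 routes.

2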